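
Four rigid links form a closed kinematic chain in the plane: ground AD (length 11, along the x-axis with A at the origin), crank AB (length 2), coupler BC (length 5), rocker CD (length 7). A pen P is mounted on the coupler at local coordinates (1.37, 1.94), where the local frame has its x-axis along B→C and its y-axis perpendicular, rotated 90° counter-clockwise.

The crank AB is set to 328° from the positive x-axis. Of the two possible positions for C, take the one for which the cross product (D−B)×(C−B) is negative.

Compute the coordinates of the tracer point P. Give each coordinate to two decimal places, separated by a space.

4.00 -0.48

A=(0,0), D=(11.00,0)
B = A + 2.00·(cos328°, sin328°) = (1.6961, -1.0598)
|BD| = 9.3641
circle(B,5.00) ∩ circle(D,7.00): a=3.4005, h=3.6656
  candidates: C₊=(4.6599,2.9670) cross=34.325; C₋=(5.4897,-4.3170) cross=-34.325
  mode - wants cross < 0 → take C=(5.4897,-4.3170) (cross=-34.325)
ex = (C−B)/|BC| = (0.7587,-0.6514); ey = (0.6514,0.7587)
P = B + 1.37·ex + 1.94·ey = (3.9993,-0.4804)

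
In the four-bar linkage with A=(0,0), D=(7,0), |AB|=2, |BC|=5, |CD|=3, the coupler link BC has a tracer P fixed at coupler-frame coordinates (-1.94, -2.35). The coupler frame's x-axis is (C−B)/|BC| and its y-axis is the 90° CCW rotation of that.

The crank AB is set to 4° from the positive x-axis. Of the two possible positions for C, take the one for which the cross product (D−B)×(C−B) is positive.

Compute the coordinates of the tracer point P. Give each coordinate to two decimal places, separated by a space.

A=(0,0), D=(7.00,0)
B = A + 2.00·(cos4°, sin4°) = (1.9951, 0.1395)
|BD| = 5.0068
circle(B,5.00) ∩ circle(D,3.00): a=4.1012, h=2.8601
  candidates: C₊=(6.1745,2.8842) cross=14.320; C₋=(6.0151,-2.8337) cross=-14.320
  mode + wants cross > 0 → take C=(6.1745,2.8842) (cross=14.320)
ex = (C−B)/|BC| = (0.8359,0.5489); ey = (-0.5489,0.8359)
P = B + -1.94·ex + -2.35·ey = (1.6635,-2.8897)

1.66 -2.89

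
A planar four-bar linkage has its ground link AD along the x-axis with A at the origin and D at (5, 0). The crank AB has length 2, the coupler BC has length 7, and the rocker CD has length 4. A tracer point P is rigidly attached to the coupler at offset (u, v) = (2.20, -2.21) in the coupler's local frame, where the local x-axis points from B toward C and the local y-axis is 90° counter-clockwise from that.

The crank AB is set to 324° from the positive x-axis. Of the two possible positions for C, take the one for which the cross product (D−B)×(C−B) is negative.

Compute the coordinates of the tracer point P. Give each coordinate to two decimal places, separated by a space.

A=(0,0), D=(5.00,0)
B = A + 2.00·(cos324°, sin324°) = (1.6180, -1.1756)
|BD| = 3.5805
circle(B,7.00) ∩ circle(D,4.00): a=6.3986, h=2.8387
  candidates: C₊=(6.7299,3.6066) cross=10.164; C₋=(8.5939,-1.7560) cross=-10.164
  mode - wants cross < 0 → take C=(8.5939,-1.7560) (cross=-10.164)
ex = (C−B)/|BC| = (0.9966,-0.0829); ey = (0.0829,0.9966)
P = B + 2.20·ex + -2.21·ey = (3.6272,-3.5604)

3.63 -3.56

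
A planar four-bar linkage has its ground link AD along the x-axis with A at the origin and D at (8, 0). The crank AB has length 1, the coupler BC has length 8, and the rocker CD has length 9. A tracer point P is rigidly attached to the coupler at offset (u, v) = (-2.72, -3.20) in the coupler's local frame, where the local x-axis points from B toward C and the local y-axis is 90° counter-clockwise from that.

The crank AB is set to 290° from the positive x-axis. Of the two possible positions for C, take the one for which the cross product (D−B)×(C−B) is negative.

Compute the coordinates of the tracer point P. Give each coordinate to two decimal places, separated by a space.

-3.75 0.02

A=(0,0), D=(8.00,0)
B = A + 1.00·(cos290°, sin290°) = (0.3420, -0.9397)
|BD| = 7.7154
circle(B,8.00) ∩ circle(D,9.00): a=2.7560, h=7.5103
  candidates: C₊=(2.1628,6.8503) cross=57.945; C₋=(3.9922,-8.0584) cross=-57.945
  mode - wants cross < 0 → take C=(3.9922,-8.0584) (cross=-57.945)
ex = (C−B)/|BC| = (0.4563,-0.8898); ey = (0.8898,0.4563)
P = B + -2.72·ex + -3.20·ey = (-3.7465,0.0206)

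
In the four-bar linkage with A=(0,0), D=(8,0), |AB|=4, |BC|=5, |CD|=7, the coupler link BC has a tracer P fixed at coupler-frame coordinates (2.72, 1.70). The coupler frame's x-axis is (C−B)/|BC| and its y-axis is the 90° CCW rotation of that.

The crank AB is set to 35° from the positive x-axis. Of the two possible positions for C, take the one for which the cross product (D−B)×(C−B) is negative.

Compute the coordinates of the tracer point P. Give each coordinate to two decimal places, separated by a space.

A=(0,0), D=(8.00,0)
B = A + 4.00·(cos35°, sin35°) = (3.2766, 2.2943)
|BD| = 5.2511
circle(B,5.00) ∩ circle(D,7.00): a=0.3403, h=4.9884
  candidates: C₊=(5.7623,6.6327) cross=26.195; C₋=(1.4032,-2.3415) cross=-26.195
  mode - wants cross < 0 → take C=(1.4032,-2.3415) (cross=-26.195)
ex = (C−B)/|BC| = (-0.3747,-0.9272); ey = (0.9272,-0.3747)
P = B + 2.72·ex + 1.70·ey = (3.8336,-0.8645)

3.83 -0.86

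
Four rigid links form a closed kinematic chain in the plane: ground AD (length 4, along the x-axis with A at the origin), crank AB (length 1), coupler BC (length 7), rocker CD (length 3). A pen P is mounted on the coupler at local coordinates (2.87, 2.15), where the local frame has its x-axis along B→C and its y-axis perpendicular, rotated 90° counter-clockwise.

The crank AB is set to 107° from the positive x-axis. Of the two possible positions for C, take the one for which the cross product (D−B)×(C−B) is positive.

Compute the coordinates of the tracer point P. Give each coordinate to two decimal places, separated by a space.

2.47 3.25

A=(0,0), D=(4.00,0)
B = A + 1.00·(cos107°, sin107°) = (-0.2924, 0.9563)
|BD| = 4.3976
circle(B,7.00) ∩ circle(D,3.00): a=6.7467, h=1.8659
  candidates: C₊=(6.6987,1.3104) cross=8.206; C₋=(5.8871,-2.3321) cross=-8.206
  mode + wants cross > 0 → take C=(6.6987,1.3104) (cross=8.206)
ex = (C−B)/|BC| = (0.9987,0.0506); ey = (-0.0506,0.9987)
P = B + 2.87·ex + 2.15·ey = (2.4652,3.2487)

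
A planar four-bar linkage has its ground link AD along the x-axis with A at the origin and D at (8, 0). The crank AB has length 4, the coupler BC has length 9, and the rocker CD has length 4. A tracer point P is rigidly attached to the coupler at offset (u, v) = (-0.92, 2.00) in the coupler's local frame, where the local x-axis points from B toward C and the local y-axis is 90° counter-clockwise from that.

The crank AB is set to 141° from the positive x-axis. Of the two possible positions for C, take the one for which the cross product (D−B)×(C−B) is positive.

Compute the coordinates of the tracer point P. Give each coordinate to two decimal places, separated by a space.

-4.21 4.42

A=(0,0), D=(8.00,0)
B = A + 4.00·(cos141°, sin141°) = (-3.1086, 2.5173)
|BD| = 11.3902
circle(B,9.00) ∩ circle(D,4.00): a=8.5484, h=2.8150
  candidates: C₊=(5.8506,3.3734) cross=32.063; C₋=(4.6064,-2.1173) cross=-32.063
  mode + wants cross > 0 → take C=(5.8506,3.3734) (cross=32.063)
ex = (C−B)/|BC| = (0.9955,0.0951); ey = (-0.0951,0.9955)
P = B + -0.92·ex + 2.00·ey = (-4.2147,4.4207)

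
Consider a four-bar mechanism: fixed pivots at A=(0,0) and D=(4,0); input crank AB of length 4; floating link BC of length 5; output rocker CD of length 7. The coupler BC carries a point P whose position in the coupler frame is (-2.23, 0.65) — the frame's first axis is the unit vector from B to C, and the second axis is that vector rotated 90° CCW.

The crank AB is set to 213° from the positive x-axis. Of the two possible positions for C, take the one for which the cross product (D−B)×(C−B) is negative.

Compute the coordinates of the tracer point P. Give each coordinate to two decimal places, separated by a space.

A=(0,0), D=(4.00,0)
B = A + 4.00·(cos213°, sin213°) = (-3.3547, -2.1786)
|BD| = 7.6706
circle(B,5.00) ∩ circle(D,7.00): a=2.2709, h=4.4546
  candidates: C₊=(-2.4425,2.7375) cross=34.169; C₋=(0.0878,-5.8047) cross=-34.169
  mode - wants cross < 0 → take C=(0.0878,-5.8047) (cross=-34.169)
ex = (C−B)/|BC| = (0.6885,-0.7252); ey = (0.7252,0.6885)
P = B + -2.23·ex + 0.65·ey = (-4.4186,-0.1138)

-4.42 -0.11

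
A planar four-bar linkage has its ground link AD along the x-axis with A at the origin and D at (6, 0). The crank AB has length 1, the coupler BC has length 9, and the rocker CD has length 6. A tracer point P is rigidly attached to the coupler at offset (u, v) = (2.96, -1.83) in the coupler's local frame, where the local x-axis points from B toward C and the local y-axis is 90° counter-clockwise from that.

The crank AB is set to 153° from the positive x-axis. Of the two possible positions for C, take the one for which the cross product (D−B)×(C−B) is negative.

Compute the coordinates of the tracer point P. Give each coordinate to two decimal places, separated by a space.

-0.12 -2.94

A=(0,0), D=(6.00,0)
B = A + 1.00·(cos153°, sin153°) = (-0.8910, 0.4540)
|BD| = 6.9059
circle(B,9.00) ∩ circle(D,6.00): a=6.7110, h=5.9968
  candidates: C₊=(6.1997,5.9967) cross=41.414; C₋=(5.4113,-5.9710) cross=-41.414
  mode - wants cross < 0 → take C=(5.4113,-5.9710) (cross=-41.414)
ex = (C−B)/|BC| = (0.7003,-0.7139); ey = (0.7139,0.7003)
P = B + 2.96·ex + -1.83·ey = (-0.1247,-2.9406)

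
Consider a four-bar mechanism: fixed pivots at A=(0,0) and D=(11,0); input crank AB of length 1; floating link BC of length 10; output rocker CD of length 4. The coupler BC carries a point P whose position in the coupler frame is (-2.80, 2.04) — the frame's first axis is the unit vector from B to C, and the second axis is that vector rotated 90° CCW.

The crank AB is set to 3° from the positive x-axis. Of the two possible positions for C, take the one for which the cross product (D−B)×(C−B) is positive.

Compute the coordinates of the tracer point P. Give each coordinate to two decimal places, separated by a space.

-2.37 0.85

A=(0,0), D=(11.00,0)
B = A + 1.00·(cos3°, sin3°) = (0.9986, 0.0523)
|BD| = 10.0015
circle(B,10.00) ∩ circle(D,4.00): a=9.2001, h=3.9189
  candidates: C₊=(10.2191,3.9230) cross=39.195; C₋=(10.1781,-3.9147) cross=-39.195
  mode + wants cross > 0 → take C=(10.2191,3.9230) (cross=39.195)
ex = (C−B)/|BC| = (0.9221,0.3871); ey = (-0.3871,0.9221)
P = B + -2.80·ex + 2.04·ey = (-2.3727,0.8495)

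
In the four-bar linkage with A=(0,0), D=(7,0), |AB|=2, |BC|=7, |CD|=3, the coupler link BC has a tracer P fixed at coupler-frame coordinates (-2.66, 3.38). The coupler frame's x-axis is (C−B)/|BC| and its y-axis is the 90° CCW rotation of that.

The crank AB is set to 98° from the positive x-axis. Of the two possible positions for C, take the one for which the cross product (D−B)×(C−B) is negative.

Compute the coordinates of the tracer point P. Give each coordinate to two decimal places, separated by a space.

A=(0,0), D=(7.00,0)
B = A + 2.00·(cos98°, sin98°) = (-0.2783, 1.9805)
|BD| = 7.5430
circle(B,7.00) ∩ circle(D,3.00): a=6.4230, h=2.7831
  candidates: C₊=(6.6500,2.9795) cross=20.993; C₋=(5.1885,-2.3913) cross=-20.993
  mode - wants cross < 0 → take C=(5.1885,-2.3913) (cross=-20.993)
ex = (C−B)/|BC| = (0.7810,-0.6246); ey = (0.6246,0.7810)
P = B + -2.66·ex + 3.38·ey = (-0.2448,6.2816)

-0.24 6.28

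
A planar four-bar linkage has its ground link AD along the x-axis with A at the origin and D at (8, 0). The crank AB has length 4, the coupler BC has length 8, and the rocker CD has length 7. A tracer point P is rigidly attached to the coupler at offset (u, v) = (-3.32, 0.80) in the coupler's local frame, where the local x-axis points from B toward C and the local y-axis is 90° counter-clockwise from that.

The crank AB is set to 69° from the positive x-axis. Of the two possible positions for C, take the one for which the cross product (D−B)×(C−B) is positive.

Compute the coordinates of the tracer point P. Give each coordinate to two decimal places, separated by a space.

-1.93 3.13

A=(0,0), D=(8.00,0)
B = A + 4.00·(cos69°, sin69°) = (1.4335, 3.7343)
|BD| = 7.5541
circle(B,8.00) ∩ circle(D,7.00): a=4.7699, h=6.4225
  candidates: C₊=(8.7547,6.9592) cross=48.516; C₋=(2.4049,-4.2065) cross=-48.516
  mode + wants cross > 0 → take C=(8.7547,6.9592) (cross=48.516)
ex = (C−B)/|BC| = (0.9152,0.4031); ey = (-0.4031,0.9152)
P = B + -3.32·ex + 0.80·ey = (-1.9273,3.1281)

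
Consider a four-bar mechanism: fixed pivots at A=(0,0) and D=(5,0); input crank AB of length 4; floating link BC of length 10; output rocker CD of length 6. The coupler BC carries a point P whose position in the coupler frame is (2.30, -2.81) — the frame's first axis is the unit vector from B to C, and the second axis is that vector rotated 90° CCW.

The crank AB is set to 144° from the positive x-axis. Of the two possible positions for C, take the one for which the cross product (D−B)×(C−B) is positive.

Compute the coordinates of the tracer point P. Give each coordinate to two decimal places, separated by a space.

-0.09 0.54

A=(0,0), D=(5.00,0)
B = A + 4.00·(cos144°, sin144°) = (-3.2361, 2.3511)
|BD| = 8.5651
circle(B,10.00) ∩ circle(D,6.00): a=8.0186, h=5.9751
  candidates: C₊=(6.1147,5.8955) cross=51.177; C₋=(2.8344,-5.5955) cross=-51.177
  mode + wants cross > 0 → take C=(6.1147,5.8955) (cross=51.177)
ex = (C−B)/|BC| = (0.9351,0.3544); ey = (-0.3544,0.9351)
P = B + 2.30·ex + -2.81·ey = (-0.0894,0.5388)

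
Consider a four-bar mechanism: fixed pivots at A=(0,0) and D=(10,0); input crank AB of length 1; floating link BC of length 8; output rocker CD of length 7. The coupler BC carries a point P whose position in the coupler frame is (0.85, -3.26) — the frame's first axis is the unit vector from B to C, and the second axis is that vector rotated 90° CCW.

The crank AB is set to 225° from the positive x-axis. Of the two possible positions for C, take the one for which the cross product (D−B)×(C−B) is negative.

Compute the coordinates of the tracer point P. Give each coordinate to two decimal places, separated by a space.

-1.99 -3.82

A=(0,0), D=(10.00,0)
B = A + 1.00·(cos225°, sin225°) = (-0.7071, -0.7071)
|BD| = 10.7304
circle(B,8.00) ∩ circle(D,7.00): a=6.0642, h=5.2178
  candidates: C₊=(5.0000,4.8990) cross=55.990; C₋=(5.6877,-5.5140) cross=-55.990
  mode - wants cross < 0 → take C=(5.6877,-5.5140) (cross=-55.990)
ex = (C−B)/|BC| = (0.7994,-0.6009); ey = (0.6009,0.7994)
P = B + 0.85·ex + -3.26·ey = (-1.9865,-3.8237)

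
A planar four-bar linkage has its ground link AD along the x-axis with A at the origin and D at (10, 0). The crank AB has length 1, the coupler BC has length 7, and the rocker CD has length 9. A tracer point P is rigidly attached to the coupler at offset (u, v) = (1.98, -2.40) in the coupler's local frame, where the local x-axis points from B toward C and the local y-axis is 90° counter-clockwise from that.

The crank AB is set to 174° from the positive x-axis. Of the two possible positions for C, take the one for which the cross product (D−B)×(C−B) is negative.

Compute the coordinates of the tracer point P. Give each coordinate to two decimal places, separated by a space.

-1.84 -2.89

A=(0,0), D=(10.00,0)
B = A + 1.00·(cos174°, sin174°) = (-0.9945, 0.1045)
|BD| = 10.9950
circle(B,7.00) ∩ circle(D,9.00): a=4.0423, h=5.7149
  candidates: C₊=(3.1019,5.7807) cross=62.835; C₋=(2.9933,-5.6485) cross=-62.835
  mode - wants cross < 0 → take C=(2.9933,-5.6485) (cross=-62.835)
ex = (C−B)/|BC| = (0.5697,-0.8219); ey = (0.8219,0.5697)
P = B + 1.98·ex + -2.40·ey = (-1.8390,-2.8900)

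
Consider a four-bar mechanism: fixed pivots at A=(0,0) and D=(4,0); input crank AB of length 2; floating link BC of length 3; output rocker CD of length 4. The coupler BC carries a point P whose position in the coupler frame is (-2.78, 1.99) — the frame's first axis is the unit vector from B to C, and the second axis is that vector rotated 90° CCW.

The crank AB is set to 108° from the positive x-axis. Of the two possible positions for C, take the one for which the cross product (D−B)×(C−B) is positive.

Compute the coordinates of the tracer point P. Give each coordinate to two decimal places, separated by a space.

A=(0,0), D=(4.00,0)
B = A + 2.00·(cos108°, sin108°) = (-0.6180, 1.9021)
|BD| = 4.9944
circle(B,3.00) ∩ circle(D,4.00): a=1.7964, h=2.4027
  candidates: C₊=(1.9581,3.4395) cross=12.000; C₋=(0.1280,-1.0037) cross=-12.000
  mode + wants cross > 0 → take C=(1.9581,3.4395) (cross=12.000)
ex = (C−B)/|BC| = (0.8587,0.5125); ey = (-0.5125,0.8587)
P = B + -2.78·ex + 1.99·ey = (-4.0251,2.1862)

-4.03 2.19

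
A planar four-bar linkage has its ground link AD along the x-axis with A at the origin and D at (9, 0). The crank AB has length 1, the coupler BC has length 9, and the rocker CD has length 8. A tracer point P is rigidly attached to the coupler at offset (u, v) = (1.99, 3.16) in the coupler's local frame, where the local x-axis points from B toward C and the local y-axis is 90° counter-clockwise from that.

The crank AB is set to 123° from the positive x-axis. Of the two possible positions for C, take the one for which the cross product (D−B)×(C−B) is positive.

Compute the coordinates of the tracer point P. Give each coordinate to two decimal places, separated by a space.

-1.43 4.47

A=(0,0), D=(9.00,0)
B = A + 1.00·(cos123°, sin123°) = (-0.5446, 0.8387)
|BD| = 9.5814
circle(B,9.00) ∩ circle(D,8.00): a=5.6778, h=6.9830
  candidates: C₊=(5.7226,7.2979) cross=66.907; C₋=(4.5002,-6.6145) cross=-66.907
  mode + wants cross > 0 → take C=(5.7226,7.2979) (cross=66.907)
ex = (C−B)/|BC| = (0.6964,0.7177); ey = (-0.7177,0.6964)
P = B + 1.99·ex + 3.16·ey = (-1.4268,4.4674)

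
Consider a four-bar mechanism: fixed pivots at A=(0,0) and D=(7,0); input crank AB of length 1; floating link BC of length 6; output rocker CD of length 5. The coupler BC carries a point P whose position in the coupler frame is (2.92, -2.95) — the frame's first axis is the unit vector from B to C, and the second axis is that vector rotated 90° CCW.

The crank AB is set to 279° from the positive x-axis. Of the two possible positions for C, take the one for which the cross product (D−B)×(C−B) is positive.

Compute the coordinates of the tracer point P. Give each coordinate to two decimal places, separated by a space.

A=(0,0), D=(7.00,0)
B = A + 1.00·(cos279°, sin279°) = (0.1564, -0.9877)
|BD| = 6.9145
circle(B,6.00) ∩ circle(D,5.00): a=4.2527, h=4.2326
  candidates: C₊=(3.7609,3.8090) cross=29.266; C₋=(4.9701,-4.5694) cross=-29.266
  mode + wants cross > 0 → take C=(3.7609,3.8090) (cross=29.266)
ex = (C−B)/|BC| = (0.6007,0.7994); ey = (-0.7994,0.6007)
P = B + 2.92·ex + -2.95·ey = (4.2690,-0.4255)

4.27 -0.43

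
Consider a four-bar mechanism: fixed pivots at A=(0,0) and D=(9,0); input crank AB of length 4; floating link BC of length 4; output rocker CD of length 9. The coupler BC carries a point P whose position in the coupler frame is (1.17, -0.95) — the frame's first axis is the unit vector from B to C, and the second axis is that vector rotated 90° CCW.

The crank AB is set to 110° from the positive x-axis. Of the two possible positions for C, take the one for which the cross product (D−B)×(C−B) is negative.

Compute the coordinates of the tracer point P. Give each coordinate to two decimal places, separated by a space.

A=(0,0), D=(9.00,0)
B = A + 4.00·(cos110°, sin110°) = (-1.3681, 3.7588)
|BD| = 11.0284
circle(B,4.00) ∩ circle(D,9.00): a=2.5673, h=3.0674
  candidates: C₊=(2.0909,5.7676) cross=33.829; C₋=(0.0000,0.0000) cross=-33.829
  mode - wants cross < 0 → take C=(0.0000,0.0000) (cross=-33.829)
ex = (C−B)/|BC| = (0.3420,-0.9397); ey = (0.9397,0.3420)
P = B + 1.17·ex + -0.95·ey = (-1.8606,2.3344)

-1.86 2.33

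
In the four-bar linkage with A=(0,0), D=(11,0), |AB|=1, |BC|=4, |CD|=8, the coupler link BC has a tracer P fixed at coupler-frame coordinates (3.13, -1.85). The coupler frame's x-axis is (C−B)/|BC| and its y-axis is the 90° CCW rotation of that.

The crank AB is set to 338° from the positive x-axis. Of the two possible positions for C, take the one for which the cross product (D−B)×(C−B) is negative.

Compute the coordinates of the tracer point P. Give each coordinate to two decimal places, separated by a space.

1.76 -3.91

A=(0,0), D=(11.00,0)
B = A + 1.00·(cos338°, sin338°) = (0.9272, -0.3746)
|BD| = 10.0798
circle(B,4.00) ∩ circle(D,8.00): a=2.6589, h=2.9884
  candidates: C₊=(3.4732,2.7105) cross=30.122; C₋=(3.6953,-3.2621) cross=-30.122
  mode - wants cross < 0 → take C=(3.6953,-3.2621) (cross=-30.122)
ex = (C−B)/|BC| = (0.6920,-0.7219); ey = (0.7219,0.6920)
P = B + 3.13·ex + -1.85·ey = (1.7578,-3.9143)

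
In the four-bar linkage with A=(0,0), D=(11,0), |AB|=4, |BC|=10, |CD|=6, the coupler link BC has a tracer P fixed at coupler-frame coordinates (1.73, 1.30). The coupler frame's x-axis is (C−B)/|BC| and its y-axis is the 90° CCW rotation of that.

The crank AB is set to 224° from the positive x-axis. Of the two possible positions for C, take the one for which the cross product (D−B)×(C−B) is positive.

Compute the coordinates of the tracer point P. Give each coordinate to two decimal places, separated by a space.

A=(0,0), D=(11.00,0)
B = A + 4.00·(cos224°, sin224°) = (-2.8774, -2.7786)
|BD| = 14.1528
circle(B,10.00) ∩ circle(D,6.00): a=9.3374, h=3.5794
  candidates: C₊=(5.5756,2.5643) cross=50.659; C₋=(6.9811,-4.4552) cross=-50.659
  mode + wants cross > 0 → take C=(5.5756,2.5643) (cross=50.659)
ex = (C−B)/|BC| = (0.8453,0.5343); ey = (-0.5343,0.8453)
P = B + 1.73·ex + 1.30·ey = (-2.1096,-0.7554)

-2.11 -0.76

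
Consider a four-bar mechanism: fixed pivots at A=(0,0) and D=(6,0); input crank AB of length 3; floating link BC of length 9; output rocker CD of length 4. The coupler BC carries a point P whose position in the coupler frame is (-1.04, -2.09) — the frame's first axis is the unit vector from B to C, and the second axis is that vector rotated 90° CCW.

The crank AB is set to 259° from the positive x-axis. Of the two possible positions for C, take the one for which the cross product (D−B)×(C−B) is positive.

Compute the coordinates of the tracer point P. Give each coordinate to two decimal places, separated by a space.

0.35 -5.09

A=(0,0), D=(6.00,0)
B = A + 3.00·(cos259°, sin259°) = (-0.5724, -2.9449)
|BD| = 7.2020
circle(B,9.00) ∩ circle(D,4.00): a=8.1136, h=3.8947
  candidates: C₊=(5.2394,3.9270) cross=28.050; C₋=(8.4245,-3.1815) cross=-28.050
  mode + wants cross > 0 → take C=(5.2394,3.9270) (cross=28.050)
ex = (C−B)/|BC| = (0.6458,0.7635); ey = (-0.7635,0.6458)
P = B + -1.04·ex + -2.09·ey = (0.3518,-5.0886)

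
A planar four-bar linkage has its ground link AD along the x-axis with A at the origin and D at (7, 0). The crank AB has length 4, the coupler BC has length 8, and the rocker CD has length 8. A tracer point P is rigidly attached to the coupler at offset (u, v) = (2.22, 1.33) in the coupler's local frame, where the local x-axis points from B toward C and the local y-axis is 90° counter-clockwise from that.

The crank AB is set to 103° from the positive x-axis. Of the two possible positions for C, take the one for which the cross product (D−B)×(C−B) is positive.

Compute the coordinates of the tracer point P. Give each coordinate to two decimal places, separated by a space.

0.34 6.17

A=(0,0), D=(7.00,0)
B = A + 4.00·(cos103°, sin103°) = (-0.8998, 3.8975)
|BD| = 8.8089
circle(B,8.00) ∩ circle(D,8.00): a=4.4045, h=6.6784
  candidates: C₊=(6.0049,7.9379) cross=58.829; C₋=(0.0953,-4.0404) cross=-58.829
  mode + wants cross > 0 → take C=(6.0049,7.9379) (cross=58.829)
ex = (C−B)/|BC| = (0.8631,0.5050); ey = (-0.5050,0.8631)
P = B + 2.22·ex + 1.33·ey = (0.3445,6.1666)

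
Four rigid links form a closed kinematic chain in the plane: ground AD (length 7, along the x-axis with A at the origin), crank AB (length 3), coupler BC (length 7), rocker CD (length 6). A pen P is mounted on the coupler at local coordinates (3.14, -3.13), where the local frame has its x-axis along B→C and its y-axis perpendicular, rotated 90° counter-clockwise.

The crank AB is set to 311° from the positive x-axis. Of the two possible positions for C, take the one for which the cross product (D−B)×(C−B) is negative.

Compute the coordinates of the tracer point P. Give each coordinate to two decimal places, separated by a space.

A=(0,0), D=(7.00,0)
B = A + 3.00·(cos311°, sin311°) = (1.9682, -2.2641)
|BD| = 5.5177
circle(B,7.00) ∩ circle(D,6.00): a=3.9369, h=5.7880
  candidates: C₊=(3.1833,4.6296) cross=31.937; C₋=(7.9334,-5.9270) cross=-31.937
  mode - wants cross < 0 → take C=(7.9334,-5.9270) (cross=-31.937)
ex = (C−B)/|BC| = (0.8522,-0.5233); ey = (0.5233,0.8522)
P = B + 3.14·ex + -3.13·ey = (3.0062,-6.5745)

3.01 -6.57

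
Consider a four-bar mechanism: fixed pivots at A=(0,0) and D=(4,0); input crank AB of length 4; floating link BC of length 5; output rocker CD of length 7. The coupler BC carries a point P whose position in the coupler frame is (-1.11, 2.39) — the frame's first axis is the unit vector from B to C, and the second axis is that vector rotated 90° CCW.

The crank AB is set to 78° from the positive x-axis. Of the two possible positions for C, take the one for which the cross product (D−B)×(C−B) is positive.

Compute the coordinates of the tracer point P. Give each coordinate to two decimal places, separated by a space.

A=(0,0), D=(4.00,0)
B = A + 4.00·(cos78°, sin78°) = (0.8316, 3.9126)
|BD| = 5.0346
circle(B,5.00) ∩ circle(D,7.00): a=0.1338, h=4.9982
  candidates: C₊=(4.8002,6.9541) cross=25.164; C₋=(-2.9685,0.6632) cross=-25.164
  mode + wants cross > 0 → take C=(4.8002,6.9541) (cross=25.164)
ex = (C−B)/|BC| = (0.7937,0.6083); ey = (-0.6083,0.7937)
P = B + -1.11·ex + 2.39·ey = (-1.5032,5.1343)

-1.50 5.13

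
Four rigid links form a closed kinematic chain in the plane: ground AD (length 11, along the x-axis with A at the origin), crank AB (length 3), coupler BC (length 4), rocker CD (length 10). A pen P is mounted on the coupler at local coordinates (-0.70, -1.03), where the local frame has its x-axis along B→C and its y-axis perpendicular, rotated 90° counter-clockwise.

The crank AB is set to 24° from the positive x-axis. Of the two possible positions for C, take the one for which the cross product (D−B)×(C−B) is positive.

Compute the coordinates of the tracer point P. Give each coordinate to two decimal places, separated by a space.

3.82 0.59

A=(0,0), D=(11.00,0)
B = A + 3.00·(cos24°, sin24°) = (2.7406, 1.2202)
|BD| = 8.3490
circle(B,4.00) ∩ circle(D,10.00): a=-0.8560, h=3.9073
  candidates: C₊=(2.4649,5.2107) cross=32.622; C₋=(1.3227,-2.5201) cross=-32.622
  mode + wants cross > 0 → take C=(2.4649,5.2107) (cross=32.622)
ex = (C−B)/|BC| = (-0.0689,0.9976); ey = (-0.9976,-0.0689)
P = B + -0.70·ex + -1.03·ey = (3.8164,0.5929)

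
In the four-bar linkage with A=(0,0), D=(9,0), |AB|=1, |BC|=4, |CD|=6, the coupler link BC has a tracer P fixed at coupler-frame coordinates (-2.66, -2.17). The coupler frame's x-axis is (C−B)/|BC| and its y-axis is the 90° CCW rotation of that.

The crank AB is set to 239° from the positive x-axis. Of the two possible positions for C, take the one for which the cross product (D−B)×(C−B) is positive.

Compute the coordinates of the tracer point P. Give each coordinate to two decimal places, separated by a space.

A=(0,0), D=(9.00,0)
B = A + 1.00·(cos239°, sin239°) = (-0.5150, -0.8572)
|BD| = 9.5536
circle(B,4.00) ∩ circle(D,6.00): a=3.7301, h=1.4445
  candidates: C₊=(3.0704,0.9162) cross=13.800; C₋=(3.3296,-1.9612) cross=-13.800
  mode + wants cross > 0 → take C=(3.0704,0.9162) (cross=13.800)
ex = (C−B)/|BC| = (0.8964,0.4433); ey = (-0.4433,0.8964)
P = B + -2.66·ex + -2.17·ey = (-1.9373,-3.9815)

-1.94 -3.98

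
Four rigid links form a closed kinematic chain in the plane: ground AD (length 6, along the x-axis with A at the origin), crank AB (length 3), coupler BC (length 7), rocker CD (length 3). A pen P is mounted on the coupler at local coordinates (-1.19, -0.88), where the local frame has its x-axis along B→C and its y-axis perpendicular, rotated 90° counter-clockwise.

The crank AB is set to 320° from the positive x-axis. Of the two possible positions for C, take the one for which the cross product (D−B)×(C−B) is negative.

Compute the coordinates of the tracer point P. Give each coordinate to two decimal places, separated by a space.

1.41 -3.12

A=(0,0), D=(6.00,0)
B = A + 3.00·(cos320°, sin320°) = (2.2981, -1.9284)
|BD| = 4.1740
circle(B,7.00) ∩ circle(D,3.00): a=6.8786, h=1.2982
  candidates: C₊=(7.7988,2.4009) cross=5.419; C₋=(8.9984,0.0981) cross=-5.419
  mode - wants cross < 0 → take C=(8.9984,0.0981) (cross=-5.419)
ex = (C−B)/|BC| = (0.9572,0.2895); ey = (-0.2895,0.9572)
P = B + -1.19·ex + -0.88·ey = (1.4138,-3.1152)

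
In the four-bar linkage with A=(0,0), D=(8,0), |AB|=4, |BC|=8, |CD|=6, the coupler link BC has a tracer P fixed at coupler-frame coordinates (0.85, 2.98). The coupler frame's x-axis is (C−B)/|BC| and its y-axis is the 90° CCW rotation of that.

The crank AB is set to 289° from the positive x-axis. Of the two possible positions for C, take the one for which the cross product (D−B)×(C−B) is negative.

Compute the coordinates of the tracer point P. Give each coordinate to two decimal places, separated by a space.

2.92 -1.14

A=(0,0), D=(8.00,0)
B = A + 4.00·(cos289°, sin289°) = (1.3023, -3.7821)
|BD| = 7.6918
circle(B,8.00) ∩ circle(D,6.00): a=5.6660, h=5.6477
  candidates: C₊=(3.4591,3.9217) cross=43.441; C₋=(9.0130,-5.9139) cross=-43.441
  mode - wants cross < 0 → take C=(9.0130,-5.9139) (cross=-43.441)
ex = (C−B)/|BC| = (0.9638,-0.2665); ey = (0.2665,0.9638)
P = B + 0.85·ex + 2.98·ey = (2.9156,-1.1363)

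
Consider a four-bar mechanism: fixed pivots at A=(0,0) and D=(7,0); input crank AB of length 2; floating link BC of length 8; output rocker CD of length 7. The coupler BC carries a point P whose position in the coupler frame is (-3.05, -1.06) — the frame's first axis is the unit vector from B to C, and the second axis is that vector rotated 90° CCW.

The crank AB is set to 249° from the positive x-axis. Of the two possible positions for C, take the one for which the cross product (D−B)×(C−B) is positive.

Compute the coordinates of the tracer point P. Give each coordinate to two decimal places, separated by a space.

-1.01 -5.08

A=(0,0), D=(7.00,0)
B = A + 2.00·(cos249°, sin249°) = (-0.7167, -1.8672)
|BD| = 7.9394
circle(B,8.00) ∩ circle(D,7.00): a=4.9144, h=6.3126
  candidates: C₊=(2.5752,5.4241) cross=50.118; C₋=(5.5444,-6.8470) cross=-50.118
  mode + wants cross > 0 → take C=(2.5752,5.4241) (cross=50.118)
ex = (C−B)/|BC| = (0.4115,0.9114); ey = (-0.9114,0.4115)
P = B + -3.05·ex + -1.06·ey = (-1.0057,-5.0832)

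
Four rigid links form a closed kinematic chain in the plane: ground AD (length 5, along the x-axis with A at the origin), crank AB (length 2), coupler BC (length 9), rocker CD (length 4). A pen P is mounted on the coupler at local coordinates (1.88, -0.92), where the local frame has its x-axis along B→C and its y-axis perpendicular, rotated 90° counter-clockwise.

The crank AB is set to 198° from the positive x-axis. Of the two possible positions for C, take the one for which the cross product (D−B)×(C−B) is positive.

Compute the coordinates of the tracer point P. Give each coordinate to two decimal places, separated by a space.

0.19 -0.47

A=(0,0), D=(5.00,0)
B = A + 2.00·(cos198°, sin198°) = (-1.9021, -0.6180)
|BD| = 6.9297
circle(B,9.00) ∩ circle(D,4.00): a=8.1548, h=3.8078
  candidates: C₊=(5.8806,3.9019) cross=26.387; C₋=(6.5598,-3.6833) cross=-26.387
  mode + wants cross > 0 → take C=(5.8806,3.9019) (cross=26.387)
ex = (C−B)/|BC| = (0.8647,0.5022); ey = (-0.5022,0.8647)
P = B + 1.88·ex + -0.92·ey = (0.1856,-0.4694)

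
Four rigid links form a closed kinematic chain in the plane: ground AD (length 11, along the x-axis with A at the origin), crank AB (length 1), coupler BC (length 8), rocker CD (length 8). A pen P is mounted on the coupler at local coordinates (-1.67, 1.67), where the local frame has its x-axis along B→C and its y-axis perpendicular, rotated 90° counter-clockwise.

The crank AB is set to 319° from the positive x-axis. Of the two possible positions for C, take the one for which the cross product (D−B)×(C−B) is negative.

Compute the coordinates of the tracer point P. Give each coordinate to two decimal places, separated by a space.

0.81 1.70

A=(0,0), D=(11.00,0)
B = A + 1.00·(cos319°, sin319°) = (0.7547, -0.6561)
|BD| = 10.2663
circle(B,8.00) ∩ circle(D,8.00): a=5.1331, h=6.1360
  candidates: C₊=(5.4852,5.7955) cross=62.994; C₋=(6.2695,-6.4515) cross=-62.994
  mode - wants cross < 0 → take C=(6.2695,-6.4515) (cross=-62.994)
ex = (C−B)/|BC| = (0.6893,-0.7244); ey = (0.7244,0.6893)
P = B + -1.67·ex + 1.67·ey = (0.8133,1.7050)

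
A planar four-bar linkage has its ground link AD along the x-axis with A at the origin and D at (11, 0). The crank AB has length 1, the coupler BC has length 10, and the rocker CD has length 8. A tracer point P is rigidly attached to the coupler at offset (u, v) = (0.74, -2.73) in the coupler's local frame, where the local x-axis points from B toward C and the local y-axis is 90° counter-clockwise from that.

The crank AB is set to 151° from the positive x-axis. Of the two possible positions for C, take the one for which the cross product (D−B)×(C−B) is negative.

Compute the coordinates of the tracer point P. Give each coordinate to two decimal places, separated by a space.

A=(0,0), D=(11.00,0)
B = A + 1.00·(cos151°, sin151°) = (-0.8746, 0.4848)
|BD| = 11.8845
circle(B,10.00) ∩ circle(D,8.00): a=7.4568, h=6.6630
  candidates: C₊=(6.8478,6.8381) cross=79.187; C₋=(6.3042,-6.4768) cross=-79.187
  mode - wants cross < 0 → take C=(6.3042,-6.4768) (cross=-79.187)
ex = (C−B)/|BC| = (0.7179,-0.6962); ey = (0.6962,0.7179)
P = B + 0.74·ex + -2.73·ey = (-2.2439,-1.9902)

-2.24 -1.99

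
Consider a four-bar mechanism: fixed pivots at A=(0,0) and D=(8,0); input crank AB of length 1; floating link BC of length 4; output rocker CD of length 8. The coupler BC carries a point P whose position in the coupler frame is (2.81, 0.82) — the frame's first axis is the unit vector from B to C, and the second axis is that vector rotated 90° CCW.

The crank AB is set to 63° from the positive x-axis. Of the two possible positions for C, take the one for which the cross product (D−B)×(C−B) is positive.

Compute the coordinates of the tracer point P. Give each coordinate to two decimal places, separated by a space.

A=(0,0), D=(8.00,0)
B = A + 1.00·(cos63°, sin63°) = (0.4540, 0.8910)
|BD| = 7.5984
circle(B,4.00) ∩ circle(D,8.00): a=0.6407, h=3.9484
  candidates: C₊=(1.5532,4.7370) cross=30.001; C₋=(0.6272,-3.1052) cross=-30.001
  mode + wants cross > 0 → take C=(1.5532,4.7370) (cross=30.001)
ex = (C−B)/|BC| = (0.2748,0.9615); ey = (-0.9615,0.2748)
P = B + 2.81·ex + 0.82·ey = (0.4378,3.8182)

0.44 3.82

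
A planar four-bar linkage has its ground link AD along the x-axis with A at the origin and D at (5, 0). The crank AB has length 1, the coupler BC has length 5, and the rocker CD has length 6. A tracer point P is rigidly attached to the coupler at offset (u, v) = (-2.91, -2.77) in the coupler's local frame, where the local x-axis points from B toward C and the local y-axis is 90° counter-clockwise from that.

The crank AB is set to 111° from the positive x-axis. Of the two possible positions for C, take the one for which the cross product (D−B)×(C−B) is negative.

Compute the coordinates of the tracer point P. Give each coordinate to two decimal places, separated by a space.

A=(0,0), D=(5.00,0)
B = A + 1.00·(cos111°, sin111°) = (-0.3584, 0.9336)
|BD| = 5.4391
circle(B,5.00) ∩ circle(D,6.00): a=1.7083, h=4.6991
  candidates: C₊=(2.1312,5.2697) cross=25.559; C₋=(0.5181,-3.9890) cross=-25.559
  mode - wants cross < 0 → take C=(0.5181,-3.9890) (cross=-25.559)
ex = (C−B)/|BC| = (0.1753,-0.9845); ey = (0.9845,0.1753)
P = B + -2.91·ex + -2.77·ey = (-3.5956,3.3130)

-3.60 3.31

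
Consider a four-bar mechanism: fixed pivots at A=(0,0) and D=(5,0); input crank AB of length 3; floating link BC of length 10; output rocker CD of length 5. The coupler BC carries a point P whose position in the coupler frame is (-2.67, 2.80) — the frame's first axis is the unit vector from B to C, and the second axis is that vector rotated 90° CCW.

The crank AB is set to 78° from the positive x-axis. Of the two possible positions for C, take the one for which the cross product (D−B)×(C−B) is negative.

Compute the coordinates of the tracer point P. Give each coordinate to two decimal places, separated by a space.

A=(0,0), D=(5.00,0)
B = A + 3.00·(cos78°, sin78°) = (0.6237, 2.9344)
|BD| = 5.2690
circle(B,10.00) ∩ circle(D,5.00): a=9.7516, h=2.2151
  candidates: C₊=(9.9567,-0.6566) cross=11.672; C₋=(7.4894,-4.3362) cross=-11.672
  mode - wants cross < 0 → take C=(7.4894,-4.3362) (cross=-11.672)
ex = (C−B)/|BC| = (0.6866,-0.7271); ey = (0.7271,0.6866)
P = B + -2.67·ex + 2.80·ey = (0.8264,6.7981)

0.83 6.80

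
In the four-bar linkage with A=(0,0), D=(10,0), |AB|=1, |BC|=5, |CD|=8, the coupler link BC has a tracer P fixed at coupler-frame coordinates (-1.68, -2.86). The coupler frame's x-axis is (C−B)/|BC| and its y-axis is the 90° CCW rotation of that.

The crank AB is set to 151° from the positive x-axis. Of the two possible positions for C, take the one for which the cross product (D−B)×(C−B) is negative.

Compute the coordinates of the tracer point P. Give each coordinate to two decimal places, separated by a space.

-4.09 -0.31

A=(0,0), D=(10.00,0)
B = A + 1.00·(cos151°, sin151°) = (-0.8746, 0.4848)
|BD| = 10.8854
circle(B,5.00) ∩ circle(D,8.00): a=3.6513, h=3.4158
  candidates: C₊=(2.9252,3.7346) cross=37.183; C₋=(2.6209,-3.0902) cross=-37.183
  mode - wants cross < 0 → take C=(2.6209,-3.0902) (cross=-37.183)
ex = (C−B)/|BC| = (0.6991,-0.7150); ey = (0.7150,0.6991)
P = B + -1.68·ex + -2.86·ey = (-4.0941,-0.3134)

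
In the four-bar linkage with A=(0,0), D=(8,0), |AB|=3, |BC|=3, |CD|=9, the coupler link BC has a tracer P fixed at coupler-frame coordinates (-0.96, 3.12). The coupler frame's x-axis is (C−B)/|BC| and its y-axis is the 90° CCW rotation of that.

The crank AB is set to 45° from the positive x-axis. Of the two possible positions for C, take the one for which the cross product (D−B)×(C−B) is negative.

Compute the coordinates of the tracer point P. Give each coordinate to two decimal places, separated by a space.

A=(0,0), D=(8.00,0)
B = A + 3.00·(cos45°, sin45°) = (2.1213, 2.1213)
|BD| = 6.2497
circle(B,3.00) ∩ circle(D,9.00): a=-2.6354, h=1.4334
  candidates: C₊=(0.1289,4.3641) cross=8.958; C₋=(-0.8442,1.6676) cross=-8.958
  mode - wants cross < 0 → take C=(-0.8442,1.6676) (cross=-8.958)
ex = (C−B)/|BC| = (-0.9885,-0.1513); ey = (0.1513,-0.9885)
P = B + -0.96·ex + 3.12·ey = (3.5422,-0.8176)

3.54 -0.82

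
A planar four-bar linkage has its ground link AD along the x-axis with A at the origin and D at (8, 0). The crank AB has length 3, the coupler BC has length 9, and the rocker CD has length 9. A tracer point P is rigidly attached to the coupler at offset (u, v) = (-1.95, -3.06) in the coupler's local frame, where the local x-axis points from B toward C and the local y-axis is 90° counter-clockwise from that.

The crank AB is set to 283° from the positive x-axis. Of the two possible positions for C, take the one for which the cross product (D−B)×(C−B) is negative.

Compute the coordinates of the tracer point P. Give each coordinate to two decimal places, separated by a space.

A=(0,0), D=(8.00,0)
B = A + 3.00·(cos283°, sin283°) = (0.6749, -2.9231)
|BD| = 7.8868
circle(B,9.00) ∩ circle(D,9.00): a=3.9434, h=8.0901
  candidates: C₊=(1.3390,6.0524) cross=63.805; C₋=(7.3359,-8.9755) cross=-63.805
  mode - wants cross < 0 → take C=(7.3359,-8.9755) (cross=-63.805)
ex = (C−B)/|BC| = (0.7401,-0.6725); ey = (0.6725,0.7401)
P = B + -1.95·ex + -3.06·ey = (-2.8262,-3.8765)

-2.83 -3.88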